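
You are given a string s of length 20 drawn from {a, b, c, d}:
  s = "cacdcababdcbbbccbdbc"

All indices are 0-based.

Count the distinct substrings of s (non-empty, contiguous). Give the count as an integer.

187

rank→(start, suffix):
  0 → (5, 'ababdcbbbccbdbc')
  1 → (7, 'abdcbbbccbdbc')
  2 → (1, 'acdcababdcbbbccbdbc')
  3 → (6, 'babdcbbbccbdbc')
  4 → (11, 'bbbccbdbc')
  5 → (12, 'bbccbdbc')
  6 → (18, 'bc')
  7 → (13, 'bccbdbc')
  8 → (16, 'bdbc')
  9 → (8, 'bdcbbbccbdbc')
  10 → (19, 'c')
  11 → (4, 'cababdcbbbccbdbc')
  12 → (0, 'cacdcababdcbbbccbdbc')
  13 → (10, 'cbbbccbdbc')
  14 → (15, 'cbdbc')
  15 → (14, 'ccbdbc')
  16 → (2, 'cdcababdcbbbccbdbc')
  17 → (17, 'dbc')
  18 → (3, 'dcababdcbbbccbdbc')
  19 → (9, 'dcbbbccbdbc')

SA = [5, 7, 1, 6, 11, 12, 18, 13, 16, 8, 19, 4, 0, 10, 15, 14, 2, 17, 3, 9]
rank  pair      lcp
   1  s[5:],s[7:]  2  'ab'
   2  s[7:],s[1:]  1  'a'
   3  s[1:],s[6:]  0  ''
   4  s[6:],s[11:]  1  'b'
   5  s[11:],s[12:]  2  'bb'
   6  s[12:],s[18:]  1  'b'
   7  s[18:],s[13:]  2  'bc'
   8  s[13:],s[16:]  1  'b'
   9  s[16:],s[8:]  2  'bd'
  10  s[8:],s[19:]  0  ''
  11  s[19:],s[4:]  1  'c'
  12  s[4:],s[0:]  2  'ca'
  13  s[0:],s[10:]  1  'c'
  14  s[10:],s[15:]  2  'cb'
  15  s[15:],s[14:]  1  'c'
  16  s[14:],s[2:]  1  'c'
  17  s[2:],s[17:]  0  ''
  18  s[17:],s[3:]  1  'd'
  19  s[3:],s[9:]  2  'dc'

n(n+1)/2 = 20·21/2 = 210
Σ LCP = 0 + 2 + 1 + 0 + 1 + 2 + 1 + 2 + 1 + 2 + 0 + 1 + 2 + 1 + 2 + 1 + 1 + 0 + 1 + 2 = 23
distinct = 210 − 23 = 187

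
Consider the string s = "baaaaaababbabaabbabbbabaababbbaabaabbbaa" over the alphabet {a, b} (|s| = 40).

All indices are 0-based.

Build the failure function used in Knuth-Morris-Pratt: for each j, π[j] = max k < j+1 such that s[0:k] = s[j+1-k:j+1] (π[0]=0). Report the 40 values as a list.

[0, 0, 0, 0, 0, 0, 0, 1, 2, 1, 1, 2, 1, 2, 3, 1, 1, 2, 1, 1, 1, 2, 1, 2, 3, 1, 2, 1, 1, 1, 2, 3, 1, 2, 3, 1, 1, 1, 2, 3]

π[0] = 0
j=1 s[j]='a': π[1]=0 (border '')
j=2 s[j]='a': π[2]=0 (border '')
j=3 s[j]='a': π[3]=0 (border '')
j=4 s[j]='a': π[4]=0 (border '')
j=5 s[j]='a': π[5]=0 (border '')
j=6 s[j]='a': π[6]=0 (border '')
j=7 s[j]='b': π[7]=1 (border 'b')
j=8 s[j]='a': π[8]=2 (border 'ba')
j=9 s[j]='b': k: 2→0; π[9]=1 (border 'b')
j=10 s[j]='b': k: 1→0; π[10]=1 (border 'b')
j=11 s[j]='a': π[11]=2 (border 'ba')
j=12 s[j]='b': k: 2→0; π[12]=1 (border 'b')
j=13 s[j]='a': π[13]=2 (border 'ba')
j=14 s[j]='a': π[14]=3 (border 'baa')
j=15 s[j]='b': k: 3→0; π[15]=1 (border 'b')
j=16 s[j]='b': k: 1→0; π[16]=1 (border 'b')
j=17 s[j]='a': π[17]=2 (border 'ba')
j=18 s[j]='b': k: 2→0; π[18]=1 (border 'b')
j=19 s[j]='b': k: 1→0; π[19]=1 (border 'b')
j=20 s[j]='b': k: 1→0; π[20]=1 (border 'b')
j=21 s[j]='a': π[21]=2 (border 'ba')
j=22 s[j]='b': k: 2→0; π[22]=1 (border 'b')
j=23 s[j]='a': π[23]=2 (border 'ba')
j=24 s[j]='a': π[24]=3 (border 'baa')
j=25 s[j]='b': k: 3→0; π[25]=1 (border 'b')
j=26 s[j]='a': π[26]=2 (border 'ba')
j=27 s[j]='b': k: 2→0; π[27]=1 (border 'b')
j=28 s[j]='b': k: 1→0; π[28]=1 (border 'b')
j=29 s[j]='b': k: 1→0; π[29]=1 (border 'b')
j=30 s[j]='a': π[30]=2 (border 'ba')
j=31 s[j]='a': π[31]=3 (border 'baa')
j=32 s[j]='b': k: 3→0; π[32]=1 (border 'b')
j=33 s[j]='a': π[33]=2 (border 'ba')
j=34 s[j]='a': π[34]=3 (border 'baa')
j=35 s[j]='b': k: 3→0; π[35]=1 (border 'b')
j=36 s[j]='b': k: 1→0; π[36]=1 (border 'b')
j=37 s[j]='b': k: 1→0; π[37]=1 (border 'b')
j=38 s[j]='a': π[38]=2 (border 'ba')
j=39 s[j]='a': π[39]=3 (border 'baa')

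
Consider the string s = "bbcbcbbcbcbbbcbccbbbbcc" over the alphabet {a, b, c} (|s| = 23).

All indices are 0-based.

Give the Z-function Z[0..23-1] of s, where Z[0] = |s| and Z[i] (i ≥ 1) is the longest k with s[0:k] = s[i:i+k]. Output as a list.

Z[0]=23
i=1: fresh scan; Z[1]=1 grow→box=[1,2)
i=2: fresh scan; Z[2]=0
i=3: fresh scan; Z[3]=1 grow→box=[3,4)
i=4: fresh scan; Z[4]=0
i=5: fresh scan; Z[5]=7 grow→box=[5,12)
i=6: min(r-i=6, Z[1]=1)=1; Z[6]=1
i=7: min(r-i=5, Z[2]=0)=0; Z[7]=0
i=8: min(r-i=4, Z[3]=1)=1; Z[8]=1
i=9: min(r-i=3, Z[4]=0)=0; Z[9]=0
i=10: min(r-i=2, Z[5]=7)=2; Z[10]=2
i=11: min(r-i=1, Z[6]=1)=1; Z[11]=5 grow→box=[11,16)
i=12: min(r-i=4, Z[1]=1)=1; Z[12]=1
i=13: min(r-i=3, Z[2]=0)=0; Z[13]=0
i=14: min(r-i=2, Z[3]=1)=1; Z[14]=1
i=15: min(r-i=1, Z[4]=0)=0; Z[15]=0
i=16: fresh scan; Z[16]=0
i=17: fresh scan; Z[17]=2 grow→box=[17,19)
i=18: min(r-i=1, Z[1]=1)=1; Z[18]=2 grow→box=[18,20)
i=19: min(r-i=1, Z[1]=1)=1; Z[19]=3 grow→box=[19,22)
i=20: min(r-i=2, Z[1]=1)=1; Z[20]=1
i=21: min(r-i=1, Z[2]=0)=0; Z[21]=0
i=22: fresh scan; Z[22]=0

[23, 1, 0, 1, 0, 7, 1, 0, 1, 0, 2, 5, 1, 0, 1, 0, 0, 2, 2, 3, 1, 0, 0]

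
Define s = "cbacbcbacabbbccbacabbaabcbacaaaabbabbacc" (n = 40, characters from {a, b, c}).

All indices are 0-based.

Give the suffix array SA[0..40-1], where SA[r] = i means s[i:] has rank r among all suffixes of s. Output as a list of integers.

[28, 29, 30, 21, 18, 31, 34, 9, 22, 26, 16, 7, 2, 37, 20, 33, 25, 15, 6, 1, 36, 19, 32, 35, 10, 11, 23, 4, 12, 39, 27, 17, 8, 24, 14, 5, 0, 3, 38, 13]

sorted suffixes:
  #0 SA[0]=28  'aaaabbabbacc'
  #1 SA[1]=29  'aaabbabbacc'
  #2 SA[2]=30  'aabbabbacc'
  #3 SA[3]=21  'aabcbacaaaabbabbacc'
  #4 SA[4]=18  'abbaabcbacaaaabbabbacc'
  #5 SA[5]=31  'abbabbacc'
  #6 SA[6]=34  'abbacc'
  #7 SA[7]=9  'abbbccbacabbaabcbacaaaabbabbacc'
  #8 SA[8]=22  'abcbacaaaabbabbacc'
  #9 SA[9]=26  'acaaaabbabbacc'
  #10 SA[10]=16  'acabbaabcbacaaaabbabbacc'
  #11 SA[11]=7  'acabbbccbacabbaabcbacaaaabbabbacc'
  #12 SA[12]=2  'acbcbacabbbccbacabbaabcbacaaaabbabbacc'
  #13 SA[13]=37  'acc'
  #14 SA[14]=20  'baabcbacaaaabbabbacc'
  #15 SA[15]=33  'babbacc'
  #16 SA[16]=25  'bacaaaabbabbacc'
  #17 SA[17]=15  'bacabbaabcbacaaaabbabbacc'
  #18 SA[18]=6  'bacabbbccbacabbaabcbacaaaabbabbacc'
  #19 SA[19]=1  'bacbcbacabbbccbacabbaabcbacaaaabbabbacc'
  #20 SA[20]=36  'bacc'
  #21 SA[21]=19  'bbaabcbacaaaabbabbacc'
  #22 SA[22]=32  'bbabbacc'
  #23 SA[23]=35  'bbacc'
  #24 SA[24]=10  'bbbccbacabbaabcbacaaaabbabbacc'
  #25 SA[25]=11  'bbccbacabbaabcbacaaaabbabbacc'
  #26 SA[26]=23  'bcbacaaaabbabbacc'
  #27 SA[27]=4  'bcbacabbbccbacabbaabcbacaaaabbabbacc'
  #28 SA[28]=12  'bccbacabbaabcbacaaaabbabbacc'
  #29 SA[29]=39  'c'
  #30 SA[30]=27  'caaaabbabbacc'
  #31 SA[31]=17  'cabbaabcbacaaaabbabbacc'
  #32 SA[32]=8  'cabbbccbacabbaabcbacaaaabbabbacc'
  #33 SA[33]=24  'cbacaaaabbabbacc'
  #34 SA[34]=14  'cbacabbaabcbacaaaabbabbacc'
  #35 SA[35]=5  'cbacabbbccbacabbaabcbacaaaabbabbacc'
  #36 SA[36]=0  'cbacbcbacabbbccbacabbaabcbacaaaabbabbacc'
  #37 SA[37]=3  'cbcbacabbbccbacabbaabcbacaaaabbabbacc'
  #38 SA[38]=38  'cc'
  #39 SA[39]=13  'ccbacabbaabcbacaaaabbabbacc'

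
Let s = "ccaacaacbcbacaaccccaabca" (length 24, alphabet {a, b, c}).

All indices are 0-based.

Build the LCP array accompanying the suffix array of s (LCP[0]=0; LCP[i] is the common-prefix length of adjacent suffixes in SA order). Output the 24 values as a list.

[0, 1, 2, 3, 3, 1, 1, 5, 2, 2, 0, 1, 2, 0, 2, 3, 4, 4, 1, 2, 1, 4, 2, 3]

rank→(start, suffix):
  0 → (23, 'a')
  1 → (19, 'aabca')
  2 → (2, 'aacaacbcbacaaccccaabca')
  3 → (5, 'aacbcbacaaccccaabca')
  4 → (13, 'aaccccaabca')
  5 → (20, 'abca')
  6 → (3, 'acaacbcbacaaccccaabca')
  7 → (11, 'acaaccccaabca')
  8 → (6, 'acbcbacaaccccaabca')
  9 → (14, 'accccaabca')
  10 → (10, 'bacaaccccaabca')
  11 → (21, 'bca')
  12 → (8, 'bcbacaaccccaabca')
  13 → (22, 'ca')
  14 → (18, 'caabca')
  15 → (1, 'caacaacbcbacaaccccaabca')
  16 → (4, 'caacbcbacaaccccaabca')
  17 → (12, 'caaccccaabca')
  18 → (9, 'cbacaaccccaabca')
  19 → (7, 'cbcbacaaccccaabca')
  20 → (17, 'ccaabca')
  21 → (0, 'ccaacaacbcbacaaccccaabca')
  22 → (16, 'cccaabca')
  23 → (15, 'ccccaabca')

SA = [23, 19, 2, 5, 13, 20, 3, 11, 6, 14, 10, 21, 8, 22, 18, 1, 4, 12, 9, 7, 17, 0, 16, 15]
[i] adj suffixes → lcp
  [1] 23/19 → 1 ('a')
  [2] 19/2 → 2 ('aa')
  [3] 2/5 → 3 ('aac')
  [4] 5/13 → 3 ('aac')
  [5] 13/20 → 1 ('a')
  [6] 20/3 → 1 ('a')
  [7] 3/11 → 5 ('acaac')
  [8] 11/6 → 2 ('ac')
  [9] 6/14 → 2 ('ac')
  [10] 14/10 → 0 ('')
  [11] 10/21 → 1 ('b')
  [12] 21/8 → 2 ('bc')
  [13] 8/22 → 0 ('')
  [14] 22/18 → 2 ('ca')
  [15] 18/1 → 3 ('caa')
  [16] 1/4 → 4 ('caac')
  [17] 4/12 → 4 ('caac')
  [18] 12/9 → 1 ('c')
  [19] 9/7 → 2 ('cb')
  [20] 7/17 → 1 ('c')
  [21] 17/0 → 4 ('ccaa')
  [22] 0/16 → 2 ('cc')
  [23] 16/15 → 3 ('ccc')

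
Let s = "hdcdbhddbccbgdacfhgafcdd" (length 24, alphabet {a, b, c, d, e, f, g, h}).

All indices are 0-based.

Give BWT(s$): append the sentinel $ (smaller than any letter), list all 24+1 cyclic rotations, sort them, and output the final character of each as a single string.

ddgdcdcbdfadgdchchachb$bf

rank  rotation                   last
    0  $hdcdbhddbccbgdacfhgafcdd  d
    1  acfhgafcdd$hdcdbhddbccbgd  d
    2  afcdd$hdcdbhddbccbgdacfhg  g
    3  bccbgdacfhgafcdd$hdcdbhdd  d
    4  bgdacfhgafcdd$hdcdbhddbcc  c
    5  bhddbccbgdacfhgafcdd$hdcd  d
    6  cbgdacfhgafcdd$hdcdbhddbc  c
    7  ccbgdacfhgafcdd$hdcdbhddb  b
    8  cdbhddbccbgdacfhgafcdd$hd  d
    9  cdd$hdcdbhddbccbgdacfhgaf  f
   10  cfhgafcdd$hdcdbhddbccbgda  a
   11  d$hdcdbhddbccbgdacfhgafcd  d
   12  dacfhgafcdd$hdcdbhddbccbg  g
   13  dbccbgdacfhgafcdd$hdcdbhd  d
   14  dbhddbccbgdacfhgafcdd$hdc  c
   15  dcdbhddbccbgdacfhgafcdd$h  h
   16  dd$hdcdbhddbccbgdacfhgafc  c
   17  ddbccbgdacfhgafcdd$hdcdbh  h
   18  fcdd$hdcdbhddbccbgdacfhga  a
   19  fhgafcdd$hdcdbhddbccbgdac  c
   20  gafcdd$hdcdbhddbccbgdacfh  h
   21  gdacfhgafcdd$hdcdbhddbccb  b
   22  hdcdbhddbccbgdacfhgafcdd$  $
   23  hddbccbgdacfhgafcdd$hdcdb  b
   24  hgafcdd$hdcdbhddbccbgdacf  f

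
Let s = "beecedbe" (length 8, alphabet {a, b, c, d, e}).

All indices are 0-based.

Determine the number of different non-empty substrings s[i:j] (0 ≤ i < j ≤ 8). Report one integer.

rank | idx | suffix
   0 |   6 | be
   1 |   0 | beecedbe
   2 |   3 | cedbe
   3 |   5 | dbe
   4 |   7 | e
   5 |   2 | ecedbe
   6 |   4 | edbe
   7 |   1 | eecedbe

SA = [6, 0, 3, 5, 7, 2, 4, 1]
[i] adj suffixes → lcp
  [1] 6/0 → 2 ('be')
  [2] 0/3 → 0 ('')
  [3] 3/5 → 0 ('')
  [4] 5/7 → 0 ('')
  [5] 7/2 → 1 ('e')
  [6] 2/4 → 1 ('e')
  [7] 4/1 → 1 ('e')

n(n+1)/2 = 8·9/2 = 36
Σ LCP = 0 + 2 + 0 + 0 + 0 + 1 + 1 + 1 = 5
distinct = 36 − 5 = 31

31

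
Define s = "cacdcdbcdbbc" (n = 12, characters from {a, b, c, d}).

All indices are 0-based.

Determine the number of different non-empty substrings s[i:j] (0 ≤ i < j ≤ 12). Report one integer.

65

sorted suffixes:
  #0 SA[0]=1  'acdcdbcdbbc'
  #1 SA[1]=9  'bbc'
  #2 SA[2]=10  'bc'
  #3 SA[3]=6  'bcdbbc'
  #4 SA[4]=11  'c'
  #5 SA[5]=0  'cacdcdbcdbbc'
  #6 SA[6]=7  'cdbbc'
  #7 SA[7]=4  'cdbcdbbc'
  #8 SA[8]=2  'cdcdbcdbbc'
  #9 SA[9]=8  'dbbc'
  #10 SA[10]=5  'dbcdbbc'
  #11 SA[11]=3  'dcdbcdbbc'

SA = [1, 9, 10, 6, 11, 0, 7, 4, 2, 8, 5, 3]
[i] adj suffixes → lcp
  [1] 1/9 → 0 ('')
  [2] 9/10 → 1 ('b')
  [3] 10/6 → 2 ('bc')
  [4] 6/11 → 0 ('')
  [5] 11/0 → 1 ('c')
  [6] 0/7 → 1 ('c')
  [7] 7/4 → 3 ('cdb')
  [8] 4/2 → 2 ('cd')
  [9] 2/8 → 0 ('')
  [10] 8/5 → 2 ('db')
  [11] 5/3 → 1 ('d')

n(n+1)/2 = 12·13/2 = 78
Σ LCP = 0 + 0 + 1 + 2 + 0 + 1 + 1 + 3 + 2 + 0 + 2 + 1 = 13
distinct = 78 − 13 = 65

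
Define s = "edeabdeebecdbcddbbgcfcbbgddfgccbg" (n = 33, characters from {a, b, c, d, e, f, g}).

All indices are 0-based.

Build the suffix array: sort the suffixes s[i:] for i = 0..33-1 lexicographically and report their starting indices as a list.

rank→(start, suffix):
  0 → (3, 'abdeebecdbcddbbgcfcbbgddfgccbg')
  1 → (16, 'bbgcfcbbgddfgccbg')
  2 → (22, 'bbgddfgccbg')
  3 → (12, 'bcddbbgcfcbbgddfgccbg')
  4 → (4, 'bdeebecdbcddbbgcfcbbgddfgccbg')
  5 → (8, 'becdbcddbbgcfcbbgddfgccbg')
  6 → (31, 'bg')
  7 → (17, 'bgcfcbbgddfgccbg')
  8 → (23, 'bgddfgccbg')
  9 → (21, 'cbbgddfgccbg')
  10 → (30, 'cbg')
  11 → (29, 'ccbg')
  12 → (10, 'cdbcddbbgcfcbbgddfgccbg')
  13 → (13, 'cddbbgcfcbbgddfgccbg')
  14 → (19, 'cfcbbgddfgccbg')
  15 → (15, 'dbbgcfcbbgddfgccbg')
  16 → (11, 'dbcddbbgcfcbbgddfgccbg')
  17 → (14, 'ddbbgcfcbbgddfgccbg')
  18 → (25, 'ddfgccbg')
  19 → (1, 'deabdeebecdbcddbbgcfcbbgddfgccbg')
  20 → (5, 'deebecdbcddbbgcfcbbgddfgccbg')
  21 → (26, 'dfgccbg')
  22 → (2, 'eabdeebecdbcddbbgcfcbbgddfgccbg')
  23 → (7, 'ebecdbcddbbgcfcbbgddfgccbg')
  24 → (9, 'ecdbcddbbgcfcbbgddfgccbg')
  25 → (0, 'edeabdeebecdbcddbbgcfcbbgddfgccbg')
  26 → (6, 'eebecdbcddbbgcfcbbgddfgccbg')
  27 → (20, 'fcbbgddfgccbg')
  28 → (27, 'fgccbg')
  29 → (32, 'g')
  30 → (28, 'gccbg')
  31 → (18, 'gcfcbbgddfgccbg')
  32 → (24, 'gddfgccbg')

[3, 16, 22, 12, 4, 8, 31, 17, 23, 21, 30, 29, 10, 13, 19, 15, 11, 14, 25, 1, 5, 26, 2, 7, 9, 0, 6, 20, 27, 32, 28, 18, 24]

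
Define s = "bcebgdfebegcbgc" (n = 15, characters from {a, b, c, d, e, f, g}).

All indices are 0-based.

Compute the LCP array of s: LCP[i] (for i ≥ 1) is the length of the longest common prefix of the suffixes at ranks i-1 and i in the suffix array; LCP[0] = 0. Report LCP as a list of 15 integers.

[0, 1, 1, 2, 0, 1, 1, 0, 0, 2, 1, 0, 0, 2, 1]

rank→(start, suffix):
  0 → (0, 'bcebgdfebegcbgc')
  1 → (8, 'begcbgc')
  2 → (12, 'bgc')
  3 → (3, 'bgdfebegcbgc')
  4 → (14, 'c')
  5 → (11, 'cbgc')
  6 → (1, 'cebgdfebegcbgc')
  7 → (5, 'dfebegcbgc')
  8 → (7, 'ebegcbgc')
  9 → (2, 'ebgdfebegcbgc')
  10 → (9, 'egcbgc')
  11 → (6, 'febegcbgc')
  12 → (13, 'gc')
  13 → (10, 'gcbgc')
  14 → (4, 'gdfebegcbgc')

SA = [0, 8, 12, 3, 14, 11, 1, 5, 7, 2, 9, 6, 13, 10, 4]
rank  pair      lcp
   1  s[0:],s[8:]  1  'b'
   2  s[8:],s[12:]  1  'b'
   3  s[12:],s[3:]  2  'bg'
   4  s[3:],s[14:]  0  ''
   5  s[14:],s[11:]  1  'c'
   6  s[11:],s[1:]  1  'c'
   7  s[1:],s[5:]  0  ''
   8  s[5:],s[7:]  0  ''
   9  s[7:],s[2:]  2  'eb'
  10  s[2:],s[9:]  1  'e'
  11  s[9:],s[6:]  0  ''
  12  s[6:],s[13:]  0  ''
  13  s[13:],s[10:]  2  'gc'
  14  s[10:],s[4:]  1  'g'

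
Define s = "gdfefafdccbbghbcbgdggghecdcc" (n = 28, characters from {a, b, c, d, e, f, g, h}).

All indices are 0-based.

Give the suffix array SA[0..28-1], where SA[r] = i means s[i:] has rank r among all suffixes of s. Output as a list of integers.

[5, 10, 14, 16, 11, 27, 9, 15, 26, 8, 24, 25, 7, 1, 18, 23, 3, 4, 6, 2, 0, 17, 19, 20, 12, 21, 13, 22]

rank→(start, suffix):
  0 → (5, 'afdccbbghbcbgdggghecdcc')
  1 → (10, 'bbghbcbgdggghecdcc')
  2 → (14, 'bcbgdggghecdcc')
  3 → (16, 'bgdggghecdcc')
  4 → (11, 'bghbcbgdggghecdcc')
  5 → (27, 'c')
  6 → (9, 'cbbghbcbgdggghecdcc')
  7 → (15, 'cbgdggghecdcc')
  8 → (26, 'cc')
  9 → (8, 'ccbbghbcbgdggghecdcc')
  10 → (24, 'cdcc')
  11 → (25, 'dcc')
  12 → (7, 'dccbbghbcbgdggghecdcc')
  13 → (1, 'dfefafdccbbghbcbgdggghecdcc')
  14 → (18, 'dggghecdcc')
  15 → (23, 'ecdcc')
  16 → (3, 'efafdccbbghbcbgdggghecdcc')
  17 → (4, 'fafdccbbghbcbgdggghecdcc')
  18 → (6, 'fdccbbghbcbgdggghecdcc')
  19 → (2, 'fefafdccbbghbcbgdggghecdcc')
  20 → (0, 'gdfefafdccbbghbcbgdggghecdcc')
  21 → (17, 'gdggghecdcc')
  22 → (19, 'ggghecdcc')
  23 → (20, 'gghecdcc')
  24 → (12, 'ghbcbgdggghecdcc')
  25 → (21, 'ghecdcc')
  26 → (13, 'hbcbgdggghecdcc')
  27 → (22, 'hecdcc')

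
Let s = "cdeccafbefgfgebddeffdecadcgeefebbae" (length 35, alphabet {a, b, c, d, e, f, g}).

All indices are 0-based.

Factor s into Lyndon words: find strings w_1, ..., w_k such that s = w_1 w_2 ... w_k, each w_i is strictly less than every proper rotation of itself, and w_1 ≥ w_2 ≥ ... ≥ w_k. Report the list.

emit factor 1: 'cde' (i=0, period=3)
emit factor 2: 'c' (i=3, period=1)
emit factor 3: 'c' (i=4, period=1)
emit factor 4: 'afbefgfgebddeffdec' (i=5, period=18)
emit factor 5: 'adcgeefebbae' (i=23, period=12)

["cde", "c", "c", "afbefgfgebddeffdec", "adcgeefebbae"]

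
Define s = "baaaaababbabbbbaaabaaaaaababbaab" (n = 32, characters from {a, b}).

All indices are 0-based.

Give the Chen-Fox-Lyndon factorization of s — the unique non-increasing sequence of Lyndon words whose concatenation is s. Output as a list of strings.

emit factor 1: 'b' (i=0, period=1)
emit factor 2: 'aaaaababbabbbbaaab' (i=1, period=18)
emit factor 3: 'aaaaaababbaab' (i=19, period=13)

["b", "aaaaababbabbbbaaab", "aaaaaababbaab"]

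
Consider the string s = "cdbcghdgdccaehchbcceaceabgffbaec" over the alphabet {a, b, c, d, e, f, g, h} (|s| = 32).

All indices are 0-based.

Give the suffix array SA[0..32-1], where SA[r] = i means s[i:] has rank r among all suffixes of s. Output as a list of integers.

[23, 20, 29, 11, 28, 16, 2, 24, 31, 10, 9, 17, 0, 21, 18, 3, 14, 1, 8, 6, 22, 19, 30, 12, 27, 26, 7, 25, 4, 15, 13, 5]

rank→(start, suffix):
  0 → (23, 'abgffbaec')
  1 → (20, 'aceabgffbaec')
  2 → (29, 'aec')
  3 → (11, 'aehchbcceaceabgffbaec')
  4 → (28, 'baec')
  5 → (16, 'bcceaceabgffbaec')
  6 → (2, 'bcghdgdccaehchbcceaceabgffbaec')
  7 → (24, 'bgffbaec')
  8 → (31, 'c')
  9 → (10, 'caehchbcceaceabgffbaec')
  10 → (9, 'ccaehchbcceaceabgffbaec')
  11 → (17, 'cceaceabgffbaec')
  12 → (0, 'cdbcghdgdccaehchbcceaceabgffbaec')
  13 → (21, 'ceabgffbaec')
  14 → (18, 'ceaceabgffbaec')
  15 → (3, 'cghdgdccaehchbcceaceabgffbaec')
  16 → (14, 'chbcceaceabgffbaec')
  17 → (1, 'dbcghdgdccaehchbcceaceabgffbaec')
  18 → (8, 'dccaehchbcceaceabgffbaec')
  19 → (6, 'dgdccaehchbcceaceabgffbaec')
  20 → (22, 'eabgffbaec')
  21 → (19, 'eaceabgffbaec')
  22 → (30, 'ec')
  23 → (12, 'ehchbcceaceabgffbaec')
  24 → (27, 'fbaec')
  25 → (26, 'ffbaec')
  26 → (7, 'gdccaehchbcceaceabgffbaec')
  27 → (25, 'gffbaec')
  28 → (4, 'ghdgdccaehchbcceaceabgffbaec')
  29 → (15, 'hbcceaceabgffbaec')
  30 → (13, 'hchbcceaceabgffbaec')
  31 → (5, 'hdgdccaehchbcceaceabgffbaec')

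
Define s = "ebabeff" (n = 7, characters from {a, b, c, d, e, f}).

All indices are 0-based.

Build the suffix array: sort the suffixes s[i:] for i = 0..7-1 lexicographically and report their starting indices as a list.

rank | idx | suffix
   0 |   2 | abeff
   1 |   1 | babeff
   2 |   3 | beff
   3 |   0 | ebabeff
   4 |   4 | eff
   5 |   6 | f
   6 |   5 | ff

[2, 1, 3, 0, 4, 6, 5]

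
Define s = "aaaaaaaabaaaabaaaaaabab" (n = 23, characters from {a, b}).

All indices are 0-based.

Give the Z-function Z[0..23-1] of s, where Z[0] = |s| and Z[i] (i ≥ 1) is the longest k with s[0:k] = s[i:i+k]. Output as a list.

Z[0]=23
i=1: fresh scan; Z[1]=7 scan→box=[1,8)
i=2: min(r-i=6, Z[1]=7)=6; Z[2]=6
i=3: min(r-i=5, Z[2]=6)=5; Z[3]=5
i=4: min(r-i=4, Z[3]=5)=4; Z[4]=4
i=5: min(r-i=3, Z[4]=4)=3; Z[5]=3
i=6: min(r-i=2, Z[5]=3)=2; Z[6]=2
i=7: min(r-i=1, Z[6]=2)=1; Z[7]=1
i=8: fresh scan; Z[8]=0
i=9: fresh scan; Z[9]=4 scan→box=[9,13)
i=10: min(r-i=3, Z[1]=7)=3; Z[10]=3
i=11: min(r-i=2, Z[2]=6)=2; Z[11]=2
i=12: min(r-i=1, Z[3]=5)=1; Z[12]=1
i=13: fresh scan; Z[13]=0
i=14: fresh scan; Z[14]=6 scan→box=[14,20)
i=15: min(r-i=5, Z[1]=7)=5; Z[15]=5
i=16: min(r-i=4, Z[2]=6)=4; Z[16]=4
i=17: min(r-i=3, Z[3]=5)=3; Z[17]=3
i=18: min(r-i=2, Z[4]=4)=2; Z[18]=2
i=19: min(r-i=1, Z[5]=3)=1; Z[19]=1
i=20: fresh scan; Z[20]=0
i=21: fresh scan; Z[21]=1 scan→box=[21,22)
i=22: fresh scan; Z[22]=0

[23, 7, 6, 5, 4, 3, 2, 1, 0, 4, 3, 2, 1, 0, 6, 5, 4, 3, 2, 1, 0, 1, 0]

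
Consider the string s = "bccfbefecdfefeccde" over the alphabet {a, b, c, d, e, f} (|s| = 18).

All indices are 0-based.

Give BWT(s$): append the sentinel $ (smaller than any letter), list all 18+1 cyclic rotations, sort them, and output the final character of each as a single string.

rank  rotation             last
    0  $bccfbefecdfefeccde  e
    1  bccfbefecdfefeccde$  $
    2  befecdfefeccde$bccf  f
    3  ccde$bccfbefecdfefe  e
    4  ccfbefecdfefeccde$b  b
    5  cde$bccfbefecdfefec  c
    6  cdfefeccde$bccfbefe  e
    7  cfbefecdfefeccde$bc  c
    8  de$bccfbefecdfefecc  c
    9  dfefeccde$bccfbefec  c
   10  e$bccfbefecdfefeccd  d
   11  eccde$bccfbefecdfef  f
   12  ecdfefeccde$bccfbef  f
   13  efeccde$bccfbefecdf  f
   14  efecdfefeccde$bccfb  b
   15  fbefecdfefeccde$bcc  c
   16  feccde$bccfbefecdfe  e
   17  fecdfefeccde$bccfbe  e
   18  fefeccde$bccfbefecd  d

e$febcecccdfffbceed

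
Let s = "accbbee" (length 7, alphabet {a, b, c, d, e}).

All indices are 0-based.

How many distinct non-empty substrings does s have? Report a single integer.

rank→(start, suffix):
  0 → (0, 'accbbee')
  1 → (3, 'bbee')
  2 → (4, 'bee')
  3 → (2, 'cbbee')
  4 → (1, 'ccbbee')
  5 → (6, 'e')
  6 → (5, 'ee')

SA = [0, 3, 4, 2, 1, 6, 5]
[i] adj suffixes → lcp
  [1] 0/3 → 0 ('')
  [2] 3/4 → 1 ('b')
  [3] 4/2 → 0 ('')
  [4] 2/1 → 1 ('c')
  [5] 1/6 → 0 ('')
  [6] 6/5 → 1 ('e')

n(n+1)/2 = 7·8/2 = 28
Σ LCP = 0 + 0 + 1 + 0 + 1 + 0 + 1 = 3
distinct = 28 − 3 = 25

25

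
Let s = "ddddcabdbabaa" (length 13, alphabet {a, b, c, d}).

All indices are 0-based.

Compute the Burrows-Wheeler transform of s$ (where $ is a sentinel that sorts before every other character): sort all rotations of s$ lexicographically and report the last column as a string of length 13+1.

aabbcadadbddd$

rank  rotation        last
    0  $ddddcabdbabaa  a
    1  a$ddddcabdbaba  a
    2  aa$ddddcabdbab  b
    3  abaa$ddddcabdb  b
    4  abdbabaa$ddddc  c
    5  baa$ddddcabdba  a
    6  babaa$ddddcabd  d
    7  bdbabaa$ddddca  a
    8  cabdbabaa$dddd  d
    9  dbabaa$ddddcab  b
   10  dcabdbabaa$ddd  d
   11  ddcabdbabaa$dd  d
   12  dddcabdbabaa$d  d
   13  ddddcabdbabaa$  $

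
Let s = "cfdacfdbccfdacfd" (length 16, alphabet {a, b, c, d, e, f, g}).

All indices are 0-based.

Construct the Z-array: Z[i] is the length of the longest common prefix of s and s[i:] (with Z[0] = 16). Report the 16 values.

Z[0]=16
i=1: fresh scan; Z[1]=0
i=2: fresh scan; Z[2]=0
i=3: fresh scan; Z[3]=0
i=4: fresh scan; Z[4]=3 scan→box=[4,7)
i=5: min(r-i=2, Z[1]=0)=0; Z[5]=0
i=6: min(r-i=1, Z[2]=0)=0; Z[6]=0
i=7: fresh scan; Z[7]=0
i=8: fresh scan; Z[8]=1 scan→box=[8,9)
i=9: fresh scan; Z[9]=7 scan→box=[9,16)
i=10: min(r-i=6, Z[1]=0)=0; Z[10]=0
i=11: min(r-i=5, Z[2]=0)=0; Z[11]=0
i=12: min(r-i=4, Z[3]=0)=0; Z[12]=0
i=13: min(r-i=3, Z[4]=3)=3; Z[13]=3
i=14: min(r-i=2, Z[5]=0)=0; Z[14]=0
i=15: min(r-i=1, Z[6]=0)=0; Z[15]=0

[16, 0, 0, 0, 3, 0, 0, 0, 1, 7, 0, 0, 0, 3, 0, 0]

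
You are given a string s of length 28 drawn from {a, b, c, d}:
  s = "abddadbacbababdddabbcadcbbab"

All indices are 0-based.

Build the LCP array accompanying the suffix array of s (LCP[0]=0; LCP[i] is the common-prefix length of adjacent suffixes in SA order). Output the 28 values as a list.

rank | idx | suffix
   0 |  26 | ab
   1 |  10 | ababdddabbcadcbbab
   2 |  17 | abbcadcbbab
   3 |   0 | abddadbacbababdddabbcadcbbab
   4 |  12 | abdddabbcadcbbab
   5 |   7 | acbababdddabbcadcbbab
   6 |   4 | adbacbababdddabbcadcbbab
   7 |  21 | adcbbab
   8 |  27 | b
   9 |  25 | bab
  10 |   9 | bababdddabbcadcbbab
  11 |  11 | babdddabbcadcbbab
  12 |   6 | bacbababdddabbcadcbbab
  13 |  24 | bbab
  14 |  18 | bbcadcbbab
  15 |  19 | bcadcbbab
  16 |   1 | bddadbacbababdddabbcadcbbab
  17 |  13 | bdddabbcadcbbab
  18 |  20 | cadcbbab
  19 |   8 | cbababdddabbcadcbbab
  20 |  23 | cbbab
  21 |  16 | dabbcadcbbab
  22 |   3 | dadbacbababdddabbcadcbbab
  23 |   5 | dbacbababdddabbcadcbbab
  24 |  22 | dcbbab
  25 |  15 | ddabbcadcbbab
  26 |   2 | ddadbacbababdddabbcadcbbab
  27 |  14 | dddabbcadcbbab

SA = [26, 10, 17, 0, 12, 7, 4, 21, 27, 25, 9, 11, 6, 24, 18, 19, 1, 13, 20, 8, 23, 16, 3, 5, 22, 15, 2, 14]
rank  pair      lcp
   1  s[26:],s[10:]  2  'ab'
   2  s[10:],s[17:]  2  'ab'
   3  s[17:],s[0:]  2  'ab'
   4  s[0:],s[12:]  4  'abdd'
   5  s[12:],s[7:]  1  'a'
   6  s[7:],s[4:]  1  'a'
   7  s[4:],s[21:]  2  'ad'
   8  s[21:],s[27:]  0  ''
   9  s[27:],s[25:]  1  'b'
  10  s[25:],s[9:]  3  'bab'
  11  s[9:],s[11:]  3  'bab'
  12  s[11:],s[6:]  2  'ba'
  13  s[6:],s[24:]  1  'b'
  14  s[24:],s[18:]  2  'bb'
  15  s[18:],s[19:]  1  'b'
  16  s[19:],s[1:]  1  'b'
  17  s[1:],s[13:]  3  'bdd'
  18  s[13:],s[20:]  0  ''
  19  s[20:],s[8:]  1  'c'
  20  s[8:],s[23:]  2  'cb'
  21  s[23:],s[16:]  0  ''
  22  s[16:],s[3:]  2  'da'
  23  s[3:],s[5:]  1  'd'
  24  s[5:],s[22:]  1  'd'
  25  s[22:],s[15:]  1  'd'
  26  s[15:],s[2:]  3  'dda'
  27  s[2:],s[14:]  2  'dd'

[0, 2, 2, 2, 4, 1, 1, 2, 0, 1, 3, 3, 2, 1, 2, 1, 1, 3, 0, 1, 2, 0, 2, 1, 1, 1, 3, 2]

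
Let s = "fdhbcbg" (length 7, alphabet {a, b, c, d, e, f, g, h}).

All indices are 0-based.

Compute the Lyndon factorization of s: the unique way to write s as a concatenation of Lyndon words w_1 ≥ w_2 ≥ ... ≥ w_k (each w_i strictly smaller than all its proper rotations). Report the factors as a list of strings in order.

emit factor 1: 'f' (i=0, period=1)
emit factor 2: 'dh' (i=1, period=2)
emit factor 3: 'bcbg' (i=3, period=4)

["f", "dh", "bcbg"]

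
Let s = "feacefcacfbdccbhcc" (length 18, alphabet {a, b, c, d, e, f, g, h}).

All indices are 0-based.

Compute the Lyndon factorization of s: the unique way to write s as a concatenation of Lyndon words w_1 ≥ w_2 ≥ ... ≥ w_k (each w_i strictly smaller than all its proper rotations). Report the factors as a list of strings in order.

emit factor 1: 'f' (i=0, period=1)
emit factor 2: 'e' (i=1, period=1)
emit factor 3: 'acefcacfbdccbhcc' (i=2, period=16)

["f", "e", "acefcacfbdccbhcc"]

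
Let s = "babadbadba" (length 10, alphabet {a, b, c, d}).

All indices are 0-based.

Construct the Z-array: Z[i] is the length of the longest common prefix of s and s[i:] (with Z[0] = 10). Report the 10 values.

Z[0]=10
i=1: outside box; Z[1]=0
i=2: outside box; Z[2]=2 extend→box=[2,4)
i=3: min(r-i=1, Z[1]=0)=0; Z[3]=0
i=4: outside box; Z[4]=0
i=5: outside box; Z[5]=2 extend→box=[5,7)
i=6: min(r-i=1, Z[1]=0)=0; Z[6]=0
i=7: outside box; Z[7]=0
i=8: outside box; Z[8]=2 extend→box=[8,10)
i=9: min(r-i=1, Z[1]=0)=0; Z[9]=0

[10, 0, 2, 0, 0, 2, 0, 0, 2, 0]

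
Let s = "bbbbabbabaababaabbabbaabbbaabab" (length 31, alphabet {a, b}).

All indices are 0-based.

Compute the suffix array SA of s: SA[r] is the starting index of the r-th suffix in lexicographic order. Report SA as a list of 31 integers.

[26, 9, 14, 21, 29, 7, 12, 27, 10, 18, 4, 15, 22, 30, 25, 8, 13, 20, 28, 6, 11, 17, 3, 24, 19, 5, 16, 2, 23, 1, 0]

sorted suffixes:
  #0 SA[0]=26  'aabab'
  #1 SA[1]=9  'aababaabbabbaabbbaabab'
  #2 SA[2]=14  'aabbabbaabbbaabab'
  #3 SA[3]=21  'aabbbaabab'
  #4 SA[4]=29  'ab'
  #5 SA[5]=7  'abaababaabbabbaabbbaabab'
  #6 SA[6]=12  'abaabbabbaabbbaabab'
  #7 SA[7]=27  'abab'
  #8 SA[8]=10  'ababaabbabbaabbbaabab'
  #9 SA[9]=18  'abbaabbbaabab'
  #10 SA[10]=4  'abbabaababaabbabbaabbbaabab'
  #11 SA[11]=15  'abbabbaabbbaabab'
  #12 SA[12]=22  'abbbaabab'
  #13 SA[13]=30  'b'
  #14 SA[14]=25  'baabab'
  #15 SA[15]=8  'baababaabbabbaabbbaabab'
  #16 SA[16]=13  'baabbabbaabbbaabab'
  #17 SA[17]=20  'baabbbaabab'
  #18 SA[18]=28  'bab'
  #19 SA[19]=6  'babaababaabbabbaabbbaabab'
  #20 SA[20]=11  'babaabbabbaabbbaabab'
  #21 SA[21]=17  'babbaabbbaabab'
  #22 SA[22]=3  'babbabaababaabbabbaabbbaabab'
  #23 SA[23]=24  'bbaabab'
  #24 SA[24]=19  'bbaabbbaabab'
  #25 SA[25]=5  'bbabaababaabbabbaabbbaabab'
  #26 SA[26]=16  'bbabbaabbbaabab'
  #27 SA[27]=2  'bbabbabaababaabbabbaabbbaabab'
  #28 SA[28]=23  'bbbaabab'
  #29 SA[29]=1  'bbbabbabaababaabbabbaabbbaabab'
  #30 SA[30]=0  'bbbbabbabaababaabbabbaabbbaabab'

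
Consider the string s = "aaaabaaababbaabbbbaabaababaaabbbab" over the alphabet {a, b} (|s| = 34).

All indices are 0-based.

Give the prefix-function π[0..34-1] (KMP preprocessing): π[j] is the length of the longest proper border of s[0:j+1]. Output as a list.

π[0] = 0
j=1 s[j]='a': π[1]=1 (border 'a')
j=2 s[j]='a': π[2]=2 (border 'aa')
j=3 s[j]='a': π[3]=3 (border 'aaa')
j=4 s[j]='b': k: 3→2→1→0; π[4]=0 (border '')
j=5 s[j]='a': π[5]=1 (border 'a')
j=6 s[j]='a': π[6]=2 (border 'aa')
j=7 s[j]='a': π[7]=3 (border 'aaa')
j=8 s[j]='b': k: 3→2→1→0; π[8]=0 (border '')
j=9 s[j]='a': π[9]=1 (border 'a')
j=10 s[j]='b': k: 1→0; π[10]=0 (border '')
j=11 s[j]='b': π[11]=0 (border '')
j=12 s[j]='a': π[12]=1 (border 'a')
j=13 s[j]='a': π[13]=2 (border 'aa')
j=14 s[j]='b': k: 2→1→0; π[14]=0 (border '')
j=15 s[j]='b': π[15]=0 (border '')
j=16 s[j]='b': π[16]=0 (border '')
j=17 s[j]='b': π[17]=0 (border '')
j=18 s[j]='a': π[18]=1 (border 'a')
j=19 s[j]='a': π[19]=2 (border 'aa')
j=20 s[j]='b': k: 2→1→0; π[20]=0 (border '')
j=21 s[j]='a': π[21]=1 (border 'a')
j=22 s[j]='a': π[22]=2 (border 'aa')
j=23 s[j]='b': k: 2→1→0; π[23]=0 (border '')
j=24 s[j]='a': π[24]=1 (border 'a')
j=25 s[j]='b': k: 1→0; π[25]=0 (border '')
j=26 s[j]='a': π[26]=1 (border 'a')
j=27 s[j]='a': π[27]=2 (border 'aa')
j=28 s[j]='a': π[28]=3 (border 'aaa')
j=29 s[j]='b': k: 3→2→1→0; π[29]=0 (border '')
j=30 s[j]='b': π[30]=0 (border '')
j=31 s[j]='b': π[31]=0 (border '')
j=32 s[j]='a': π[32]=1 (border 'a')
j=33 s[j]='b': k: 1→0; π[33]=0 (border '')

[0, 1, 2, 3, 0, 1, 2, 3, 0, 1, 0, 0, 1, 2, 0, 0, 0, 0, 1, 2, 0, 1, 2, 0, 1, 0, 1, 2, 3, 0, 0, 0, 1, 0]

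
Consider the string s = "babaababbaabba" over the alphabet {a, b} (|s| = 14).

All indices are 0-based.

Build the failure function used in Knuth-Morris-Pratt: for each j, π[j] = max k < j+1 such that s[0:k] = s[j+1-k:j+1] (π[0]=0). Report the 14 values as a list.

π[0] = 0
j=1 s[j]='a': π[1]=0 (border '')
j=2 s[j]='b': π[2]=1 (border 'b')
j=3 s[j]='a': π[3]=2 (border 'ba')
j=4 s[j]='a': k: 2→0; π[4]=0 (border '')
j=5 s[j]='b': π[5]=1 (border 'b')
j=6 s[j]='a': π[6]=2 (border 'ba')
j=7 s[j]='b': π[7]=3 (border 'bab')
j=8 s[j]='b': k: 3→1→0; π[8]=1 (border 'b')
j=9 s[j]='a': π[9]=2 (border 'ba')
j=10 s[j]='a': k: 2→0; π[10]=0 (border '')
j=11 s[j]='b': π[11]=1 (border 'b')
j=12 s[j]='b': k: 1→0; π[12]=1 (border 'b')
j=13 s[j]='a': π[13]=2 (border 'ba')

[0, 0, 1, 2, 0, 1, 2, 3, 1, 2, 0, 1, 1, 2]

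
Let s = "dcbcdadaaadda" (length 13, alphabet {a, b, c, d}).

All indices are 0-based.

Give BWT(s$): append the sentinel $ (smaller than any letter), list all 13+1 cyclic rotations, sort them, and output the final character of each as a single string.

addadacdbdac$a

rank  rotation        last
    0  $dcbcdadaaadda  a
    1  a$dcbcdadaaadd  d
    2  aaadda$dcbcdad  d
    3  aadda$dcbcdada  a
    4  adaaadda$dcbcd  d
    5  adda$dcbcdadaa  a
    6  bcdadaaadda$dc  c
    7  cbcdadaaadda$d  d
    8  cdadaaadda$dcb  b
    9  da$dcbcdadaaad  d
   10  daaadda$dcbcda  a
   11  dadaaadda$dcbc  c
   12  dcbcdadaaadda$  $
   13  dda$dcbcdadaaa  a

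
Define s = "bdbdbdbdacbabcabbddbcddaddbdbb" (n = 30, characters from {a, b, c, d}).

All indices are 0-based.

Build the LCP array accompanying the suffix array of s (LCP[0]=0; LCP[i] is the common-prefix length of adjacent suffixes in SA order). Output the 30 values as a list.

rank→(start, suffix):
  0 → (14, 'abbddbcddaddbdbb')
  1 → (11, 'abcabbddbcddaddbdbb')
  2 → (8, 'acbabcabbddbcddaddbdbb')
  3 → (23, 'addbdbb')
  4 → (29, 'b')
  5 → (10, 'babcabbddbcddaddbdbb')
  6 → (28, 'bb')
  7 → (15, 'bbddbcddaddbdbb')
  8 → (12, 'bcabbddbcddaddbdbb')
  9 → (19, 'bcddaddbdbb')
  10 → (6, 'bdacbabcabbddbcddaddbdbb')
  11 → (26, 'bdbb')
  12 → (4, 'bdbdacbabcabbddbcddaddbdbb')
  13 → (2, 'bdbdbdacbabcabbddbcddaddbdbb')
  14 → (0, 'bdbdbdbdacbabcabbddbcddaddbdbb')
  15 → (16, 'bddbcddaddbdbb')
  16 → (13, 'cabbddbcddaddbdbb')
  17 → (9, 'cbabcabbddbcddaddbdbb')
  18 → (20, 'cddaddbdbb')
  19 → (7, 'dacbabcabbddbcddaddbdbb')
  20 → (22, 'daddbdbb')
  21 → (27, 'dbb')
  22 → (18, 'dbcddaddbdbb')
  23 → (5, 'dbdacbabcabbddbcddaddbdbb')
  24 → (25, 'dbdbb')
  25 → (3, 'dbdbdacbabcabbddbcddaddbdbb')
  26 → (1, 'dbdbdbdacbabcabbddbcddaddbdbb')
  27 → (21, 'ddaddbdbb')
  28 → (17, 'ddbcddaddbdbb')
  29 → (24, 'ddbdbb')

SA = [14, 11, 8, 23, 29, 10, 28, 15, 12, 19, 6, 26, 4, 2, 0, 16, 13, 9, 20, 7, 22, 27, 18, 5, 25, 3, 1, 21, 17, 24]
rank  pair      lcp
   1  s[14:],s[11:]  2  'ab'
   2  s[11:],s[8:]  1  'a'
   3  s[8:],s[23:]  1  'a'
   4  s[23:],s[29:]  0  ''
   5  s[29:],s[10:]  1  'b'
   6  s[10:],s[28:]  1  'b'
   7  s[28:],s[15:]  2  'bb'
   8  s[15:],s[12:]  1  'b'
   9  s[12:],s[19:]  2  'bc'
  10  s[19:],s[6:]  1  'b'
  11  s[6:],s[26:]  2  'bd'
  12  s[26:],s[4:]  3  'bdb'
  13  s[4:],s[2:]  4  'bdbd'
  14  s[2:],s[0:]  6  'bdbdbd'
  15  s[0:],s[16:]  2  'bd'
  16  s[16:],s[13:]  0  ''
  17  s[13:],s[9:]  1  'c'
  18  s[9:],s[20:]  1  'c'
  19  s[20:],s[7:]  0  ''
  20  s[7:],s[22:]  2  'da'
  21  s[22:],s[27:]  1  'd'
  22  s[27:],s[18:]  2  'db'
  23  s[18:],s[5:]  2  'db'
  24  s[5:],s[25:]  3  'dbd'
  25  s[25:],s[3:]  4  'dbdb'
  26  s[3:],s[1:]  5  'dbdbd'
  27  s[1:],s[21:]  1  'd'
  28  s[21:],s[17:]  2  'dd'
  29  s[17:],s[24:]  3  'ddb'

[0, 2, 1, 1, 0, 1, 1, 2, 1, 2, 1, 2, 3, 4, 6, 2, 0, 1, 1, 0, 2, 1, 2, 2, 3, 4, 5, 1, 2, 3]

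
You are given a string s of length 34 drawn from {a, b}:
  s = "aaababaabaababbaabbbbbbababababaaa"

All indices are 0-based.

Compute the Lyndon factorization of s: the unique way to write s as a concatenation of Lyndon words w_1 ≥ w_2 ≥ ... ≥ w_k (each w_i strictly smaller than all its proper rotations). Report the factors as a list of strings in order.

["aaababaabaababbaabbbbbbabababab", "a", "a", "a"]

emit factor 1: 'aaababaabaababbaabbbbbbabababab' (i=0, period=31)
emit factor 2: 'a' (i=31, period=1)
emit factor 3: 'a' (i=32, period=1)
emit factor 4: 'a' (i=33, period=1)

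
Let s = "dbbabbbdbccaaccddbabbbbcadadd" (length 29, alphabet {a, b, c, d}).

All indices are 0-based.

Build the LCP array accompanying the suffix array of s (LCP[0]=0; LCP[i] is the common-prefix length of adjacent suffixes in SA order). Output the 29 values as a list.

[0, 1, 4, 1, 1, 2, 0, 5, 1, 2, 3, 3, 2, 2, 1, 2, 1, 0, 2, 1, 2, 1, 0, 1, 1, 2, 2, 1, 2]

rank→(start, suffix):
  0 → (11, 'aaccddbabbbbcadadd')
  1 → (18, 'abbbbcadadd')
  2 → (3, 'abbbdbccaaccddbabbbbcadadd')
  3 → (12, 'accddbabbbbcadadd')
  4 → (24, 'adadd')
  5 → (26, 'add')
  6 → (17, 'babbbbcadadd')
  7 → (2, 'babbbdbccaaccddbabbbbcadadd')
  8 → (1, 'bbabbbdbccaaccddbabbbbcadadd')
  9 → (19, 'bbbbcadadd')
  10 → (20, 'bbbcadadd')
  11 → (4, 'bbbdbccaaccddbabbbbcadadd')
  12 → (21, 'bbcadadd')
  13 → (5, 'bbdbccaaccddbabbbbcadadd')
  14 → (22, 'bcadadd')
  15 → (8, 'bccaaccddbabbbbcadadd')
  16 → (6, 'bdbccaaccddbabbbbcadadd')
  17 → (10, 'caaccddbabbbbcadadd')
  18 → (23, 'cadadd')
  19 → (9, 'ccaaccddbabbbbcadadd')
  20 → (13, 'ccddbabbbbcadadd')
  21 → (14, 'cddbabbbbcadadd')
  22 → (28, 'd')
  23 → (25, 'dadd')
  24 → (16, 'dbabbbbcadadd')
  25 → (0, 'dbbabbbdbccaaccddbabbbbcadadd')
  26 → (7, 'dbccaaccddbabbbbcadadd')
  27 → (27, 'dd')
  28 → (15, 'ddbabbbbcadadd')

SA = [11, 18, 3, 12, 24, 26, 17, 2, 1, 19, 20, 4, 21, 5, 22, 8, 6, 10, 23, 9, 13, 14, 28, 25, 16, 0, 7, 27, 15]
i: (SA[i-1],SA[i]) lcp shared
  1: (11,18) 1 'a'
  2: (18,3) 4 'abbb'
  3: (3,12) 1 'a'
  4: (12,24) 1 'a'
  5: (24,26) 2 'ad'
  6: (26,17) 0 ''
  7: (17,2) 5 'babbb'
  8: (2,1) 1 'b'
  9: (1,19) 2 'bb'
  10: (19,20) 3 'bbb'
  11: (20,4) 3 'bbb'
  12: (4,21) 2 'bb'
  13: (21,5) 2 'bb'
  14: (5,22) 1 'b'
  15: (22,8) 2 'bc'
  16: (8,6) 1 'b'
  17: (6,10) 0 ''
  18: (10,23) 2 'ca'
  19: (23,9) 1 'c'
  20: (9,13) 2 'cc'
  21: (13,14) 1 'c'
  22: (14,28) 0 ''
  23: (28,25) 1 'd'
  24: (25,16) 1 'd'
  25: (16,0) 2 'db'
  26: (0,7) 2 'db'
  27: (7,27) 1 'd'
  28: (27,15) 2 'dd'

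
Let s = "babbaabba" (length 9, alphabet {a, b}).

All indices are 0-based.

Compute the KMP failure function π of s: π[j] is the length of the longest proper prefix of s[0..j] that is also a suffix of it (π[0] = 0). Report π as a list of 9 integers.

[0, 0, 1, 1, 2, 0, 1, 1, 2]

π[0] = 0
j=1 s[j]='a': π[1]=0 (border '')
j=2 s[j]='b': π[2]=1 (border 'b')
j=3 s[j]='b': k: 1→0; π[3]=1 (border 'b')
j=4 s[j]='a': π[4]=2 (border 'ba')
j=5 s[j]='a': k: 2→0; π[5]=0 (border '')
j=6 s[j]='b': π[6]=1 (border 'b')
j=7 s[j]='b': k: 1→0; π[7]=1 (border 'b')
j=8 s[j]='a': π[8]=2 (border 'ba')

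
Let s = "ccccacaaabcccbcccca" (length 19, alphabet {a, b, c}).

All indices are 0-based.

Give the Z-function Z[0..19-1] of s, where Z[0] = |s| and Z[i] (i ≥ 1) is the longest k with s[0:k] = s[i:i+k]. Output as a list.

[19, 3, 2, 1, 0, 1, 0, 0, 0, 0, 3, 2, 1, 0, 5, 3, 2, 1, 0]

Z[0]=19
i=1: outside box; Z[1]=3 scan→box=[1,4)
i=2: min(r-i=2, Z[1]=3)=2; Z[2]=2
i=3: min(r-i=1, Z[2]=2)=1; Z[3]=1
i=4: outside box; Z[4]=0
i=5: outside box; Z[5]=1 scan→box=[5,6)
i=6: outside box; Z[6]=0
i=7: outside box; Z[7]=0
i=8: outside box; Z[8]=0
i=9: outside box; Z[9]=0
i=10: outside box; Z[10]=3 scan→box=[10,13)
i=11: min(r-i=2, Z[1]=3)=2; Z[11]=2
i=12: min(r-i=1, Z[2]=2)=1; Z[12]=1
i=13: outside box; Z[13]=0
i=14: outside box; Z[14]=5 scan→box=[14,19)
i=15: min(r-i=4, Z[1]=3)=3; Z[15]=3
i=16: min(r-i=3, Z[2]=2)=2; Z[16]=2
i=17: min(r-i=2, Z[3]=1)=1; Z[17]=1
i=18: min(r-i=1, Z[4]=0)=0; Z[18]=0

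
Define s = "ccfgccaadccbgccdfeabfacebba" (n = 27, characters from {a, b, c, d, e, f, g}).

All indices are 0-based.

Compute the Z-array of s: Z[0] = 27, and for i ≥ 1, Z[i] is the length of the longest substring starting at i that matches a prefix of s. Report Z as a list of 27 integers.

[27, 1, 0, 0, 2, 1, 0, 0, 0, 2, 1, 0, 0, 2, 1, 0, 0, 0, 0, 0, 0, 0, 1, 0, 0, 0, 0]

Z[0]=27
i=1: outside box; Z[1]=1 scan→box=[1,2)
i=2: outside box; Z[2]=0
i=3: outside box; Z[3]=0
i=4: outside box; Z[4]=2 scan→box=[4,6)
i=5: min(r-i=1, Z[1]=1)=1; Z[5]=1
i=6: outside box; Z[6]=0
i=7: outside box; Z[7]=0
i=8: outside box; Z[8]=0
i=9: outside box; Z[9]=2 scan→box=[9,11)
i=10: min(r-i=1, Z[1]=1)=1; Z[10]=1
i=11: outside box; Z[11]=0
i=12: outside box; Z[12]=0
i=13: outside box; Z[13]=2 scan→box=[13,15)
i=14: min(r-i=1, Z[1]=1)=1; Z[14]=1
i=15: outside box; Z[15]=0
i=16: outside box; Z[16]=0
i=17: outside box; Z[17]=0
i=18: outside box; Z[18]=0
i=19: outside box; Z[19]=0
i=20: outside box; Z[20]=0
i=21: outside box; Z[21]=0
i=22: outside box; Z[22]=1 scan→box=[22,23)
i=23: outside box; Z[23]=0
i=24: outside box; Z[24]=0
i=25: outside box; Z[25]=0
i=26: outside box; Z[26]=0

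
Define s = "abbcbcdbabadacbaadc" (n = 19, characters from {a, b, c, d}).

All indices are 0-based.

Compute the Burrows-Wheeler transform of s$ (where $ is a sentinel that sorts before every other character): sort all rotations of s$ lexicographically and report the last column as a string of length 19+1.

rank  rotation              last
    0  $abbcbcdbabadacbaadc  c
    1  aadc$abbcbcdbabadacb  b
    2  abadacbaadc$abbcbcdb  b
    3  abbcbcdbabadacbaadc$  $
    4  acbaadc$abbcbcdbabad  d
    5  adacbaadc$abbcbcdbab  b
    6  adc$abbcbcdbabadacba  a
    7  baadc$abbcbcdbabadac  c
    8  babadacbaadc$abbcbcd  d
    9  badacbaadc$abbcbcdba  a
   10  bbcbcdbabadacbaadc$a  a
   11  bcbcdbabadacbaadc$ab  b
   12  bcdbabadacbaadc$abbc  c
   13  c$abbcbcdbabadacbaad  d
   14  cbaadc$abbcbcdbabada  a
   15  cbcdbabadacbaadc$abb  b
   16  cdbabadacbaadc$abbcb  b
   17  dacbaadc$abbcbcdbaba  a
   18  dbabadacbaadc$abbcbc  c
   19  dc$abbcbcdbabadacbaa  a

cbb$dbacdaabcdabbaca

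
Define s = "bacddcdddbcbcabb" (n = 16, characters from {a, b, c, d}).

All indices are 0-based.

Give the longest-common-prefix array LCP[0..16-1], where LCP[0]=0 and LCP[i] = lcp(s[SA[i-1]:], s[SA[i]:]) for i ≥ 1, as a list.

[0, 1, 0, 1, 1, 1, 2, 0, 1, 1, 3, 0, 1, 1, 2, 2]

rank | idx | suffix
   0 |  13 | abb
   1 |   1 | acddcdddbcbcabb
   2 |  15 | b
   3 |   0 | bacddcdddbcbcabb
   4 |  14 | bb
   5 |  11 | bcabb
   6 |   9 | bcbcabb
   7 |  12 | cabb
   8 |  10 | cbcabb
   9 |   2 | cddcdddbcbcabb
  10 |   5 | cdddbcbcabb
  11 |   8 | dbcbcabb
  12 |   4 | dcdddbcbcabb
  13 |   7 | ddbcbcabb
  14 |   3 | ddcdddbcbcabb
  15 |   6 | dddbcbcabb

SA = [13, 1, 15, 0, 14, 11, 9, 12, 10, 2, 5, 8, 4, 7, 3, 6]
rank  pair      lcp
   1  s[13:],s[1:]  1  'a'
   2  s[1:],s[15:]  0  ''
   3  s[15:],s[0:]  1  'b'
   4  s[0:],s[14:]  1  'b'
   5  s[14:],s[11:]  1  'b'
   6  s[11:],s[9:]  2  'bc'
   7  s[9:],s[12:]  0  ''
   8  s[12:],s[10:]  1  'c'
   9  s[10:],s[2:]  1  'c'
  10  s[2:],s[5:]  3  'cdd'
  11  s[5:],s[8:]  0  ''
  12  s[8:],s[4:]  1  'd'
  13  s[4:],s[7:]  1  'd'
  14  s[7:],s[3:]  2  'dd'
  15  s[3:],s[6:]  2  'dd'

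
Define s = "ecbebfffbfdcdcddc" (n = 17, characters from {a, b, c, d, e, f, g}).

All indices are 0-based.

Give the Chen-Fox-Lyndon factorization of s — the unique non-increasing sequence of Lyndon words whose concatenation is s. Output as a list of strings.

emit factor 1: 'e' (i=0, period=1)
emit factor 2: 'c' (i=1, period=1)
emit factor 3: 'bebfffbfdcdcddc' (i=2, period=15)

["e", "c", "bebfffbfdcdcddc"]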